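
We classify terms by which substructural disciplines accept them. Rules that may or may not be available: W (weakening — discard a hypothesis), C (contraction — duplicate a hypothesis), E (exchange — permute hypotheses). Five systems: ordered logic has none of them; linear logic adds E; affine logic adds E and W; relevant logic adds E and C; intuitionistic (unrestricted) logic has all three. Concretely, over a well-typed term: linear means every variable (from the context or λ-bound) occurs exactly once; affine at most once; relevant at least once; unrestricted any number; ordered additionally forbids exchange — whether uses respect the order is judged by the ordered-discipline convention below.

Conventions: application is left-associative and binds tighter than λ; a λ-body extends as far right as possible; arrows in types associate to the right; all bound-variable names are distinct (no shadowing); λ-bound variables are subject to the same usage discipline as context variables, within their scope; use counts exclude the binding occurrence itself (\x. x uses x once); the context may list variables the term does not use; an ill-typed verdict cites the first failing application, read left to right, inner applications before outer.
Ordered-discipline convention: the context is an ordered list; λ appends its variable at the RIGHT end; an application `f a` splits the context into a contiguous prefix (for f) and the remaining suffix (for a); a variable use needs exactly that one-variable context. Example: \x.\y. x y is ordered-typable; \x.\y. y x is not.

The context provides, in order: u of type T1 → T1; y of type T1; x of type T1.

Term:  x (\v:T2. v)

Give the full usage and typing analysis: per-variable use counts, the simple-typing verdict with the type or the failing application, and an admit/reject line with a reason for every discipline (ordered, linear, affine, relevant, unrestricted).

variable uses: u: 0, y: 0, x: 1, v (λ-bound): 1
use order (left to right): x, v
typing: ill-typed: non-function type T1 applied to an argument
ordered: ✗ — the type mismatch rejects it
linear: ✗ — not simply typable
affine: ✗ — fails simple typing
relevant: ✗ — a type mismatch blocks all five
unrestricted: ✗ — the type mismatch rejects it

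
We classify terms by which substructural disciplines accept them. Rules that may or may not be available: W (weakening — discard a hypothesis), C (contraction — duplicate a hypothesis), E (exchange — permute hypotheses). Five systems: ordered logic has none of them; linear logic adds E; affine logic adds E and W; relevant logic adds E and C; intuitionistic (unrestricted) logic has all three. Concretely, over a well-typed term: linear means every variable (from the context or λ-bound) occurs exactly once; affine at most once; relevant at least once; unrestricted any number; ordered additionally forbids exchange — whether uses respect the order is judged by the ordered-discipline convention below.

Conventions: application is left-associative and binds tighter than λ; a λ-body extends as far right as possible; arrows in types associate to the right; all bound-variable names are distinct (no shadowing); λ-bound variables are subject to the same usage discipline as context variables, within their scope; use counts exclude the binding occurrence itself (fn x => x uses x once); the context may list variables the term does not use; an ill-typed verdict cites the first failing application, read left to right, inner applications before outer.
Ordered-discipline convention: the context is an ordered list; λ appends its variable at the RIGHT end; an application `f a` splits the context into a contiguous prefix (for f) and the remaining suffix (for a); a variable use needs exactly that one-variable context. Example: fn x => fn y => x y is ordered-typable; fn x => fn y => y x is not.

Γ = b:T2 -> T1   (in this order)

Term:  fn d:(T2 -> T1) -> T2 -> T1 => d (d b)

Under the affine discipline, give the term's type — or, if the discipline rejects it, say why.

not well-typed under affine — d ×2 used more than once (contraction)
counts: b ×1, d (bound) ×2
uses in reading order: d, d, b
typing: well-typed — term : ((T2 -> T1) -> T2 -> T1) -> T2 -> T1
all disciplines: ordered ✗, linear ✗, affine ✗, relevant ✓, unrestricted ✓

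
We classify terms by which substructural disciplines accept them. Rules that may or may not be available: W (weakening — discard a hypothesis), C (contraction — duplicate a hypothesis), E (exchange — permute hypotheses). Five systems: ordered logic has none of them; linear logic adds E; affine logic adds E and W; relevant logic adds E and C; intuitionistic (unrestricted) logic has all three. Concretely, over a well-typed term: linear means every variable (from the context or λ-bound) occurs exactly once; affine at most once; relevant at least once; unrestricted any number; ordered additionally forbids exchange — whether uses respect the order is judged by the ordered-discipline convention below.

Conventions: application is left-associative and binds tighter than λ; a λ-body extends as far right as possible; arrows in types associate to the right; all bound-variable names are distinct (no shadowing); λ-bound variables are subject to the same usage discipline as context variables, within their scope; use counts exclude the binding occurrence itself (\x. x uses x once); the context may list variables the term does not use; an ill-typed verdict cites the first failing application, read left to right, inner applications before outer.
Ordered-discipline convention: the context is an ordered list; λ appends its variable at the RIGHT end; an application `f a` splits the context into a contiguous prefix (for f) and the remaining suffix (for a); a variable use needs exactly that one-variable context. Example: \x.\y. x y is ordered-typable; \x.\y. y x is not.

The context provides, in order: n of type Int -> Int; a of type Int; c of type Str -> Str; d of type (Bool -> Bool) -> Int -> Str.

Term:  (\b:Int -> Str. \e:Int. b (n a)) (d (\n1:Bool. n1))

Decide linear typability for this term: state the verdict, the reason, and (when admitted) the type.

no — needs weakening: c, e unused
variable uses: n: 1; a: 1; c: 0; d: 1; b (λ-bound): 1; e (λ-bound): 0; n1 (λ-bound): 1
use order (left to right): b, n, a, d, n1
typing: ✓ — Int -> Str
per-discipline verdicts: ordered ✗ · linear ✗ · affine ✓ · relevant ✗ · unrestricted ✓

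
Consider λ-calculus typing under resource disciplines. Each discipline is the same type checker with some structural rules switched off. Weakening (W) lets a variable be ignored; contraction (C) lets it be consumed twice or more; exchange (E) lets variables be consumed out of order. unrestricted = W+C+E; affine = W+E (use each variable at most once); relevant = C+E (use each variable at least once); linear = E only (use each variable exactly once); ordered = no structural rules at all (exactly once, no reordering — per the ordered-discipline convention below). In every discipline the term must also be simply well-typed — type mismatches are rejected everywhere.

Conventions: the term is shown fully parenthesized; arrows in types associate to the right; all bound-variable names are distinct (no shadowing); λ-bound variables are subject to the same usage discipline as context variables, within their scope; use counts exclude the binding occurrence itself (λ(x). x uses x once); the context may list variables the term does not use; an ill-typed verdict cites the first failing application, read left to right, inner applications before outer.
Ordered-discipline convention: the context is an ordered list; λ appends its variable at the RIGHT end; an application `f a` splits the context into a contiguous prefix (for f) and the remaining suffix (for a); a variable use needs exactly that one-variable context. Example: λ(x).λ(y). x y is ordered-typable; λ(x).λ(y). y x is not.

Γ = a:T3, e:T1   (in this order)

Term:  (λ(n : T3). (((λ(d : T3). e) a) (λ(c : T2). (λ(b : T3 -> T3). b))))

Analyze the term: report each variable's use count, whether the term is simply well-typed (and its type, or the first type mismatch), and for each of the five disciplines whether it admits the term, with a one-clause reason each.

variable uses: a ×1; e ×1; n (λ-bound) ×0; d (λ-bound) ×0; c (λ-bound) ×0; b (λ-bound) ×1
order of uses: e, a, b
typing: ill-typed: can't apply a value of type T1
ordered: ✗ — a type mismatch blocks all five
linear: ✗ — the type mismatch rejects it
affine: ✗ — not simply typable
relevant: ✗ — fails simple typing
unrestricted: ✗ — a type mismatch blocks all five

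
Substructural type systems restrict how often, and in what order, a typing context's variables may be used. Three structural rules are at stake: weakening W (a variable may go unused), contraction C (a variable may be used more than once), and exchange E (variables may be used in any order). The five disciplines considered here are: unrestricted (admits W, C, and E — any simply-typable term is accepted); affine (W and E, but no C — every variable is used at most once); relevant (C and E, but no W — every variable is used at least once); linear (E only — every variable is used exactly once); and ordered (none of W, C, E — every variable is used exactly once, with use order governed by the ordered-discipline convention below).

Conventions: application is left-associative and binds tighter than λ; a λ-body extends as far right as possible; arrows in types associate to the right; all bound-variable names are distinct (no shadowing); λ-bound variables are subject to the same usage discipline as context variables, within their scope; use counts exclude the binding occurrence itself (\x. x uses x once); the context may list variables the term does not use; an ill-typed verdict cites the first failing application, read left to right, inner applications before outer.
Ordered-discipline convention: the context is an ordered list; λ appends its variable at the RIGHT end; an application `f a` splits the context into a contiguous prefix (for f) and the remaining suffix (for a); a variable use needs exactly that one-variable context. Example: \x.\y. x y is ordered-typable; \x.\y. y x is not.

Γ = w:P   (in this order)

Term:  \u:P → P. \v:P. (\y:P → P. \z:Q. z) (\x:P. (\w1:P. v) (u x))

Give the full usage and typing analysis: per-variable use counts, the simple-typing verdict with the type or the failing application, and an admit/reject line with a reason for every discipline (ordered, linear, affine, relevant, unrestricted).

usage: w=0; u (λ-bound)=1; v (λ-bound)=1; y (λ-bound)=0; z (λ-bound)=1; x (λ-bound)=1; w1 (λ-bound)=0
uses in reading order: z, v, u, x
typing: well-typed at (P → P) → P → Q → Q
ordered ✗ (unused: w, y, w1 — weakening required)
linear ✗ (unused: w, y, w1 — weakening required)
affine ✓ (at most one use each (w, u, v, y, z, x, w1))
relevant ✗ (unused: w, y, w1 — weakening required)
unrestricted ✓ (well-typed at (P → P) → P → Q → Q; no restrictions here)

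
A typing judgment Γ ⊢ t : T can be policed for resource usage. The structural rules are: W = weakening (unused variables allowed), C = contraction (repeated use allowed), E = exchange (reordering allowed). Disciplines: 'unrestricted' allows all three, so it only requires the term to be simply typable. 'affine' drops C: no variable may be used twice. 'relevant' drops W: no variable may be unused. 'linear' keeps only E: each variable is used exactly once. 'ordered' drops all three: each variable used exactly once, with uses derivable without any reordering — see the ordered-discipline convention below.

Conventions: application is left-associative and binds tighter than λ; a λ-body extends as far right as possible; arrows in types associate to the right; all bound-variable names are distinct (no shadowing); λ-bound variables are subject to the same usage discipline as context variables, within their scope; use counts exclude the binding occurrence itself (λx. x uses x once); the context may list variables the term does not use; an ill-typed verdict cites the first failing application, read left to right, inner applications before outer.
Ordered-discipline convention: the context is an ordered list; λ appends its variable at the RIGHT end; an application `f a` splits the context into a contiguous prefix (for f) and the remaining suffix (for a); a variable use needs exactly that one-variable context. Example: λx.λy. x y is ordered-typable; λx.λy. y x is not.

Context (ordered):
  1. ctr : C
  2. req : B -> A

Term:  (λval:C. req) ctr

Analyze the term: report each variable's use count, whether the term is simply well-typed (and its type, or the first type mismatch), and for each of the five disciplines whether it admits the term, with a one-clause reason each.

usage: ctr ×1; req ×1; val (λ-bound) ×0
order of uses: req, ctr
typing: well-typed — term : B -> A
ordered: ✗ — val never used (weakening)
linear: ✗ — val never used (weakening)
affine: ✓ — ctr, req, val: no repeats, contraction unneeded
relevant: ✗ — val never used (weakening)
unrestricted: ✓ — simply typable at B -> A; W, C, E all held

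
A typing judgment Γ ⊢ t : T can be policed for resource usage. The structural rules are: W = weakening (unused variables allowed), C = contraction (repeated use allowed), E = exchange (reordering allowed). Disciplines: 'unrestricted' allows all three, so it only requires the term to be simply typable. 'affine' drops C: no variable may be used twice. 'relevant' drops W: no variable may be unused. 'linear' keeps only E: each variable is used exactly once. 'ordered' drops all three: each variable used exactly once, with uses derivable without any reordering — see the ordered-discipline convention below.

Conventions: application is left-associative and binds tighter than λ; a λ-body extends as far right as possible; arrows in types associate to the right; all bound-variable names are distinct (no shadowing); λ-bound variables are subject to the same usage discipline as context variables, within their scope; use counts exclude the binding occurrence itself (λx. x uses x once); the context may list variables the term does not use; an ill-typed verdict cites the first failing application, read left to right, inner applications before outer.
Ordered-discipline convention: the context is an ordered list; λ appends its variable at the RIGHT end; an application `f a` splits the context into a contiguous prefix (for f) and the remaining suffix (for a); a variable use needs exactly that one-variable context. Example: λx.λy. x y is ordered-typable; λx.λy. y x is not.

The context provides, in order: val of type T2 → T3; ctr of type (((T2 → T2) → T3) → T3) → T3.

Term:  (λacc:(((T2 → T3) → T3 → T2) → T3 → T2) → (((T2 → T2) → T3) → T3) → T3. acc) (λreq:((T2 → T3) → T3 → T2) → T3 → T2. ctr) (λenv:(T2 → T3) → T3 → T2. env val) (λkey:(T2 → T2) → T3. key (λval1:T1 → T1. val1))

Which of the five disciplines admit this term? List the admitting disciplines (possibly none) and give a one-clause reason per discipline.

admitting disciplines: none
variable uses: val=1, ctr=1, acc [bound]=1, req [bound]=0, env [bound]=1, key [bound]=1, val1 [bound]=1
uses in reading order: acc, ctr, env, val, key, val1
typing: ill-typed: an application expects T2 → T2 but receives (T1 → T1) → T1 → T1
ordered: ✗ — the type mismatch rejects it
linear: ✗ — not simply typable
affine: ✗ — fails simple typing
relevant: ✗ — a type mismatch blocks all five
unrestricted: ✗ — the type mismatch rejects it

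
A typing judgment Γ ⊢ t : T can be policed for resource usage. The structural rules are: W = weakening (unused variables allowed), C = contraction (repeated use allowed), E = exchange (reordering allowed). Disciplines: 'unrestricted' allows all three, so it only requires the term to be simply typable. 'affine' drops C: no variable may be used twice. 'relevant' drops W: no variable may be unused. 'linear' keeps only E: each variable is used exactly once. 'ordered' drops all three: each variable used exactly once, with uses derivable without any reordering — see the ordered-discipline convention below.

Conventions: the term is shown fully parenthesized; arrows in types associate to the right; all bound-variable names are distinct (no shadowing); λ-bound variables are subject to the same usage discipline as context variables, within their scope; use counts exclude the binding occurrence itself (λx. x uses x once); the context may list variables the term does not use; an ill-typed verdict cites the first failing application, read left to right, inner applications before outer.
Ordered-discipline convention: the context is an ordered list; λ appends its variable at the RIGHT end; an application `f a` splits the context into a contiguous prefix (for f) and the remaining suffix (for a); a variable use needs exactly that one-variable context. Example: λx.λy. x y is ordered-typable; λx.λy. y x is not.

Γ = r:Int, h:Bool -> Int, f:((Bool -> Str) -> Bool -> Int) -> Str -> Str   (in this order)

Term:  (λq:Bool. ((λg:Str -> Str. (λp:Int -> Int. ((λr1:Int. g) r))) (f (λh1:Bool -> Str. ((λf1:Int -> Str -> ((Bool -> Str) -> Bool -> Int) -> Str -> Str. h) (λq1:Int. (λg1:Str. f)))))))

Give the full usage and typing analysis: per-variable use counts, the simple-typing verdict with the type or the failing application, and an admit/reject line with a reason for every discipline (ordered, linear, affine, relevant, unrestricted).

usage: r ×1; h ×1; f ×2; q (λ-bound) ×0; g (λ-bound) ×1; p (λ-bound) ×0; r1 (λ-bound) ×0; h1 (λ-bound) ×0; f1 (λ-bound) ×0; q1 (λ-bound) ×0; g1 (λ-bound) ×0
left-to-right use order: g, r, f, h, f
typing: well-typed — term : Bool -> (Int -> Int) -> Str -> Str
ordered ✗ (repeated use of f ×2; unused: q, p, r1, h1, f1, q1, g1 — weakening required)
linear ✗ (repeated use of f ×2; unused: q, p, r1, h1, f1, q1, g1 — weakening required)
affine ✗ (repeated use of f ×2)
relevant ✗ (unused: q, p, r1, h1, f1, q1, g1 — weakening required)
unrestricted ✓ (typability at Bool -> (Int -> Int) -> Str -> Str is all that's needed)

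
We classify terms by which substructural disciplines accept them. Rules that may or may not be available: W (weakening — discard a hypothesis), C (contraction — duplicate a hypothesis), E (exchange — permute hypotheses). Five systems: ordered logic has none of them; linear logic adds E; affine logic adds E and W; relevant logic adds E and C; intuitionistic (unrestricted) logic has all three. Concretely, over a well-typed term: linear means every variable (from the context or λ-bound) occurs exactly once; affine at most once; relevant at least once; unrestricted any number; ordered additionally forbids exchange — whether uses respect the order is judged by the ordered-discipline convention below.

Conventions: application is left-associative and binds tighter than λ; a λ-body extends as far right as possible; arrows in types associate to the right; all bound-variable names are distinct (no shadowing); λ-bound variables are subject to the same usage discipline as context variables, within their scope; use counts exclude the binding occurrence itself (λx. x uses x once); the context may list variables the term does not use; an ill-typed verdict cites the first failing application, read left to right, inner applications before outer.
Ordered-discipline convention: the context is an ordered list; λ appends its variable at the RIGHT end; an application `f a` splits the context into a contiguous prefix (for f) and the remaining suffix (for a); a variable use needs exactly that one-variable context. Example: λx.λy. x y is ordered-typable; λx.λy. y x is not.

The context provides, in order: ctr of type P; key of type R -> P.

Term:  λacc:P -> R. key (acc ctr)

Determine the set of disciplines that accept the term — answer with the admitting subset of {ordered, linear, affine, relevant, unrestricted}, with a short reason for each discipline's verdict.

admitted by: linear, affine, relevant, unrestricted
use counts: ctr=1; key=1; acc [bound]=1
uses in reading order: key, acc, ctr
typing: well-typed — term : (P -> R) -> P
ordered ✗ (no ordered split (uses run key, acc, ctr))
linear ✓ (single use per variable (ctr, key, acc))
affine ✓ (ctr, key, acc: no repeats, contraction unneeded)
relevant ✓ (none of ctr, key, acc goes unused)
unrestricted ✓ (simply typable at (P -> R) -> P; W, C, E all held)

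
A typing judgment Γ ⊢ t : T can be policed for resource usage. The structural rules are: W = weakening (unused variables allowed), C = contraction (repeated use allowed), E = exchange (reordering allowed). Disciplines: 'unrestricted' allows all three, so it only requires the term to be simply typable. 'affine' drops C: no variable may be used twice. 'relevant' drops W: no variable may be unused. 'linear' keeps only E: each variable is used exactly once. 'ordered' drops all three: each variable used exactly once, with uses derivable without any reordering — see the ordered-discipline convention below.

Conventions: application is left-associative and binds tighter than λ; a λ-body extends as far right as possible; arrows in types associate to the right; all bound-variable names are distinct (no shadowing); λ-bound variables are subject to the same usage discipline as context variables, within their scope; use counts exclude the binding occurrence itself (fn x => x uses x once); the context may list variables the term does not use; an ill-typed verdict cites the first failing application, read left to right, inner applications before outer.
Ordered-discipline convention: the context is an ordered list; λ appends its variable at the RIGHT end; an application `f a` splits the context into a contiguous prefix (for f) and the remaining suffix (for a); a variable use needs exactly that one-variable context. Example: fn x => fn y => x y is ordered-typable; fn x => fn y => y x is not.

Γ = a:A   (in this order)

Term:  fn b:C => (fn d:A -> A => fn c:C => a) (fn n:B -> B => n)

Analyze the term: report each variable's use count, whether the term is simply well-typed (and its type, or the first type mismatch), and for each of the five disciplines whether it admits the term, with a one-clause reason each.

usage: a=1, b (λ-bound)=0, d (λ-bound)=0, c (λ-bound)=0, n (λ-bound)=1
order of uses: a, n
typing: ill-typed: an application expects A -> A but receives (B -> B) -> B -> B
ordered: ✗, fails simple typing
linear: ✗, a type mismatch blocks all five
affine: ✗, the type mismatch rejects it
relevant: ✗, not simply typable
unrestricted: ✗, fails simple typing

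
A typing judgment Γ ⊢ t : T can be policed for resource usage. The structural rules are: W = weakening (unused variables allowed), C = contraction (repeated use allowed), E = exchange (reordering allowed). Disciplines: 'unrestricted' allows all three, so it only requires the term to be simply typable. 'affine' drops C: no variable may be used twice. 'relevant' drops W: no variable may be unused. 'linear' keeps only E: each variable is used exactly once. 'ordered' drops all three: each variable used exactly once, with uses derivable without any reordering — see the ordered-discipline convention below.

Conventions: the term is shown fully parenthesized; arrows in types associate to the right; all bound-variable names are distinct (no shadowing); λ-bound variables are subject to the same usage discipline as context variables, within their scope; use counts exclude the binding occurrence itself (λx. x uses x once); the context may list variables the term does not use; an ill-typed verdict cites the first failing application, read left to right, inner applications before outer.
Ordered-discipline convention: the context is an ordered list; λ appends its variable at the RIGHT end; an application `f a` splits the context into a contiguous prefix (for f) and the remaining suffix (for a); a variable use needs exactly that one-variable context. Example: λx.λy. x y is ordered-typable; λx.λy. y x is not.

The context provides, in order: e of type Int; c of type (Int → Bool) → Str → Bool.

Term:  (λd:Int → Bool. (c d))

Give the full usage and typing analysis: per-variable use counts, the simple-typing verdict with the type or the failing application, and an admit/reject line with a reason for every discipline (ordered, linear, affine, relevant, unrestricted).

variable uses: e ×0; c ×1; d [bound] ×1
uses in reading order: c, d
typing: ✓ — (Int → Bool) → Str → Bool
ordered: ✗ — e never used (weakening)
linear: ✗ — e never used (weakening)
affine: ✓ — none of e, c, d used more than once
relevant: ✗ — e never used (weakening)
unrestricted: ✓ — well-typed at (Int → Bool) → Str → Bool; no restrictions here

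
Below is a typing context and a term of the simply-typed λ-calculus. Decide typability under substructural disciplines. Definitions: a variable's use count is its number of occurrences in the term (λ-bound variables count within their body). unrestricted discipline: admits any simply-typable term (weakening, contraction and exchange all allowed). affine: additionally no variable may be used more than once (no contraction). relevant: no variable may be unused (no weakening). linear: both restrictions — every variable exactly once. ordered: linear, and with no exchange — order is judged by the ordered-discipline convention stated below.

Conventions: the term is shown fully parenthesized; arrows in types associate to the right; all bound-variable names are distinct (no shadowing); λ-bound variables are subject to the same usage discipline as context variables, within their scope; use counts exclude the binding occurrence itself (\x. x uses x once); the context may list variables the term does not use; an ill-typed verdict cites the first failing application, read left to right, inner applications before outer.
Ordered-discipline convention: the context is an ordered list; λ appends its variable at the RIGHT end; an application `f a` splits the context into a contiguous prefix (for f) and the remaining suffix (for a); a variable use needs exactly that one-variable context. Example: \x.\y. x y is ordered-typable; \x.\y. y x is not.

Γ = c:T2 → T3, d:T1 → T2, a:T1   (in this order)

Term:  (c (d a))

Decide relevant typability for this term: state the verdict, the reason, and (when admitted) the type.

yes — at least one use each (c, d, a); term : T3
use counts: c ×1; d ×1; a ×1
uses in reading order: c, d, a
typing: ✓ — T3
per-discipline verdicts: ordered ✓; linear ✓; affine ✓; relevant ✓; unrestricted ✓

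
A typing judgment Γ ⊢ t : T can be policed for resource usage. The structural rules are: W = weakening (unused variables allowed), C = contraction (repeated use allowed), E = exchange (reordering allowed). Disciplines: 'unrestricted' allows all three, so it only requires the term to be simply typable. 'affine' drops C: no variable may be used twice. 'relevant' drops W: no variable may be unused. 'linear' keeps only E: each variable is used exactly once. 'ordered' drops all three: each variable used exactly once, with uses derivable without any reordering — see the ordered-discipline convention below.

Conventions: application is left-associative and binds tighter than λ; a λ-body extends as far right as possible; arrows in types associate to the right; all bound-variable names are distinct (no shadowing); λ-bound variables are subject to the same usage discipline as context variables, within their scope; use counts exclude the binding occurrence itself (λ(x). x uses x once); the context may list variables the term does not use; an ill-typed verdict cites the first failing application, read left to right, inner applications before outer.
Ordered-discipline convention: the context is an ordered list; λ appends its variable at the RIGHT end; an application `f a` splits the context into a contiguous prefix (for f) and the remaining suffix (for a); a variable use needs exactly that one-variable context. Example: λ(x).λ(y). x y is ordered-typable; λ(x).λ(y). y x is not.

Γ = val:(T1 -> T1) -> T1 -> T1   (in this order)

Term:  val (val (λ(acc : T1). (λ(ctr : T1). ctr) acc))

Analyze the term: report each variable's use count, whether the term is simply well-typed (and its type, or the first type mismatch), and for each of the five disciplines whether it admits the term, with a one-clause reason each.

usage: val ×2; acc (bound) ×1; ctr (bound) ×1
left-to-right use order: val, val, ctr, acc
typing: ✓ — T1 -> T1
ordered ✗ (repeated use of val ×2)
linear ✗ (repeated use of val ×2)
affine ✗ (repeated use of val ×2)
relevant ✓ (none of val, acc, ctr goes unused)
unrestricted ✓ (typability at T1 -> T1 is all that's needed)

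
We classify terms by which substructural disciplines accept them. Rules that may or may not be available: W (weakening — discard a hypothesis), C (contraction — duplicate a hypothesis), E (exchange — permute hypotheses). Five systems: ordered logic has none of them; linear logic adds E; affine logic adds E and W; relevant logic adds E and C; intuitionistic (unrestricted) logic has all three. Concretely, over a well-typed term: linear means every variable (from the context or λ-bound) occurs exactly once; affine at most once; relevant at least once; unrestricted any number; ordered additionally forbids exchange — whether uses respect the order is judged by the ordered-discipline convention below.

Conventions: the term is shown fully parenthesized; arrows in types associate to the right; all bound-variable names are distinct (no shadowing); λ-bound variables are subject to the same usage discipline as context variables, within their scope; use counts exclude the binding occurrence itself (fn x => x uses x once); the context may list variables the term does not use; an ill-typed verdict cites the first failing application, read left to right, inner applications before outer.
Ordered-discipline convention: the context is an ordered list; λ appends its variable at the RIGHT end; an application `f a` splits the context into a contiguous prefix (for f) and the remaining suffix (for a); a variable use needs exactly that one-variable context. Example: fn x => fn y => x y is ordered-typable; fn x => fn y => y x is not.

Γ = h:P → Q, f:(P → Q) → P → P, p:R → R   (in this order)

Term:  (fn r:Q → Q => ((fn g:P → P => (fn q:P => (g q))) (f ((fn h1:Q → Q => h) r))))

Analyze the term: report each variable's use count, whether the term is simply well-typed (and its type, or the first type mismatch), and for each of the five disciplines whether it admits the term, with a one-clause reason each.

variable uses: h: 1; f: 1; p: 0; r (λ-bound): 1; g (λ-bound): 1; q (λ-bound): 1; h1 (λ-bound): 0
use order (left to right): g, q, f, h, r
typing: well-typed — term : (Q → Q) → P → P
ordered: ✗, unused: p, h1 — weakening required
linear: ✗, unused: p, h1 — weakening required
affine: ✓, no duplicate uses among h, f, p, r, g, q, h1
relevant: ✗, unused: p, h1 — weakening required
unrestricted: ✓, typability at (Q → Q) → P → P is all that's needed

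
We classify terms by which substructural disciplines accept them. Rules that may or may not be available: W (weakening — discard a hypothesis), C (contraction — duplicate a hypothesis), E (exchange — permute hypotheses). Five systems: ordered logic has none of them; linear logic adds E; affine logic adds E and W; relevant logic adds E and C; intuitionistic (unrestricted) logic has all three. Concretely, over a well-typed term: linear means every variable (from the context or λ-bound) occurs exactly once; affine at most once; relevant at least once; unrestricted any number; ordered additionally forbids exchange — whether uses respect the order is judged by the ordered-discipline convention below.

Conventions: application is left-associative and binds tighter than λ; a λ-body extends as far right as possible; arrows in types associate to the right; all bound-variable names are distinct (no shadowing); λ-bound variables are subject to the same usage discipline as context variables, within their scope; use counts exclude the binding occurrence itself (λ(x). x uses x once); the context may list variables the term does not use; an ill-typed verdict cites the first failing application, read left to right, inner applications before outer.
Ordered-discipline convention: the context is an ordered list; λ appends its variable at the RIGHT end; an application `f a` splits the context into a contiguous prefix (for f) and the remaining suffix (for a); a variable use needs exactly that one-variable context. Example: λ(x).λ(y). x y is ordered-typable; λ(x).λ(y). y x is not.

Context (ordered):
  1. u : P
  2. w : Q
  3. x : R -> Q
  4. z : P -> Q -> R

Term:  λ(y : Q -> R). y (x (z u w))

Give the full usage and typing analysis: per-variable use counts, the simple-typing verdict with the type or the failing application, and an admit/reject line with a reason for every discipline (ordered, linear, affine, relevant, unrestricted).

use counts: u: 1×, w: 1×, x: 1×, z: 1×, y [bound]: 1×
uses in reading order: y, x, z, u, w
typing: ✓ — (Q -> R) -> R
ordered: ✗, needs exchange: uses follow y, x, z, u, w
linear: ✓, single use per variable (u, w, x, z, y)
affine: ✓, at most one use each (u, w, x, z, y)
relevant: ✓, u, w, x, z, y: all used, weakening unneeded
unrestricted: ✓, simply typable at (Q -> R) -> R; W, C, E all held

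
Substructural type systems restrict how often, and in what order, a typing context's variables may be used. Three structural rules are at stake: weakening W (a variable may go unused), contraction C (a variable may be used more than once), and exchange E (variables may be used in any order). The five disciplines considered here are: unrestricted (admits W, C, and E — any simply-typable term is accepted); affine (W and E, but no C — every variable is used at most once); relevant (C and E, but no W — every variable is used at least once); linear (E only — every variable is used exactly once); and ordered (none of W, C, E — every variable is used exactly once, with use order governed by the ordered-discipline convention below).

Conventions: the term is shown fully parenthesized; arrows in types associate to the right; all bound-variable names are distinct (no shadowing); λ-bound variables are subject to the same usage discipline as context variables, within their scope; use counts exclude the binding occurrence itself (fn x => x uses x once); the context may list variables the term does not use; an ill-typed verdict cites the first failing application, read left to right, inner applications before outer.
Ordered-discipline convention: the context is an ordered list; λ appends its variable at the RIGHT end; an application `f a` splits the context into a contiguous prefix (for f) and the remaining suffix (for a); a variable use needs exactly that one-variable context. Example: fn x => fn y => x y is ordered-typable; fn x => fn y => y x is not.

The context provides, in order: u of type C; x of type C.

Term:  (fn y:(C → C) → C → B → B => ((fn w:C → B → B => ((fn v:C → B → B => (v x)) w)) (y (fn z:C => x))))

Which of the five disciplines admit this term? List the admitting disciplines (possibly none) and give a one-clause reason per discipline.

admitting disciplines: unrestricted
use counts: u: 0; x: 2; y [bound]: 1; w [bound]: 1; v [bound]: 1; z [bound]: 0
left-to-right use order: v, x, w, y, x
typing: ✓ — ((C → C) → C → B → B) → B → B
ordered ✗ (repeated use of x ×2; u, z never used (weakening))
linear ✗ (repeated use of x ×2; u, z never used (weakening))
affine ✗ (repeated use of x ×2)
relevant ✗ (u, z never used (weakening))
unrestricted ✓ (typability at ((C → C) → C → B → B) → B → B is all that's needed)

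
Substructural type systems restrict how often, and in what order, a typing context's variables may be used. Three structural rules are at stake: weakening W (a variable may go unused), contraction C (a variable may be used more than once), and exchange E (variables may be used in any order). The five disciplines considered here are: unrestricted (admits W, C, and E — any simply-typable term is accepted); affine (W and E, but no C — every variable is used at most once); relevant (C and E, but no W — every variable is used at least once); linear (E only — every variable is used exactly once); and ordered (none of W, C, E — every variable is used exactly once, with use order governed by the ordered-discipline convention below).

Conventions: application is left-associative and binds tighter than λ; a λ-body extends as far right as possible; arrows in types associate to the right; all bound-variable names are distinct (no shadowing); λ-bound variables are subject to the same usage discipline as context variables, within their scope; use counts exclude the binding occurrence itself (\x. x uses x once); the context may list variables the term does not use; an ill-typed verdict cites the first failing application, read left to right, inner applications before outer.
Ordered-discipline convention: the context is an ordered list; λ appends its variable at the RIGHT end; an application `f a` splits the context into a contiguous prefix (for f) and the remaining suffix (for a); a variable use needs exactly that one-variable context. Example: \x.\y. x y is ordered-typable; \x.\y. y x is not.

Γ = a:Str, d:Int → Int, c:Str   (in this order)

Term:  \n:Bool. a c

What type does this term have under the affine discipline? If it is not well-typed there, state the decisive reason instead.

not well-typed under affine — fails simple typing
counts: a: 1×, d: 0×, c: 1×, n (bound): 0×
use order (left to right): a, c
typing: ill-typed: non-arrow in function slot: Str
summary: ordered ✗, linear ✗, affine ✗, relevant ✗, unrestricted ✗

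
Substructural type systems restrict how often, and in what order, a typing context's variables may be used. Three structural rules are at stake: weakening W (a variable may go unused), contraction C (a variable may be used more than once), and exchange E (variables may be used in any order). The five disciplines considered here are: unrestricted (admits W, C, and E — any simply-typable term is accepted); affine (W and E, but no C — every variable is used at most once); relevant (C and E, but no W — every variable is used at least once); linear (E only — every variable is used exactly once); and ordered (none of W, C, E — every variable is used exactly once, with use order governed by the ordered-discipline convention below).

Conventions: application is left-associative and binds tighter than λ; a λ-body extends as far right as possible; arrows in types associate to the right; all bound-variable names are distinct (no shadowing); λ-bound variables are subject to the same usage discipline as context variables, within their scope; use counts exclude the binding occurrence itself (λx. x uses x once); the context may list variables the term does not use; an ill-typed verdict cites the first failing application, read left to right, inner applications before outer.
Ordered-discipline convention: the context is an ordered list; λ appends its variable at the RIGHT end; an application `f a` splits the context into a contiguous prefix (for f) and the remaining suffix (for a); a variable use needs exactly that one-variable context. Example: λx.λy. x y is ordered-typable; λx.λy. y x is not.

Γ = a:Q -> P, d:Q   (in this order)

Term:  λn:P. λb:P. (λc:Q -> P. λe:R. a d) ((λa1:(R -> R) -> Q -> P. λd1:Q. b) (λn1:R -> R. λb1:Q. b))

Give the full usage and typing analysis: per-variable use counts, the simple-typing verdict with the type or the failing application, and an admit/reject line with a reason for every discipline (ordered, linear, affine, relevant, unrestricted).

use counts: a ×1; d ×1; n (bound) ×0; b (bound) ×2; c (bound) ×0; e (bound) ×0; a1 (bound) ×0; d1 (bound) ×0; n1 (bound) ×0; b1 (bound) ×0
uses in reading order: a, d, b, b
typing: well-typed — term : P -> P -> R -> P
ordered ✗ (b ×2 used more than once (contraction); n, c, e, a1, d1, n1, b1 left unused)
linear ✗ (b ×2 used more than once (contraction); n, c, e, a1, d1, n1, b1 left unused)
affine ✗ (b ×2 used more than once (contraction))
relevant ✗ (n, c, e, a1, d1, n1, b1 left unused)
unrestricted ✓ (type-checks (P -> P -> R -> P) and nothing is barred)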